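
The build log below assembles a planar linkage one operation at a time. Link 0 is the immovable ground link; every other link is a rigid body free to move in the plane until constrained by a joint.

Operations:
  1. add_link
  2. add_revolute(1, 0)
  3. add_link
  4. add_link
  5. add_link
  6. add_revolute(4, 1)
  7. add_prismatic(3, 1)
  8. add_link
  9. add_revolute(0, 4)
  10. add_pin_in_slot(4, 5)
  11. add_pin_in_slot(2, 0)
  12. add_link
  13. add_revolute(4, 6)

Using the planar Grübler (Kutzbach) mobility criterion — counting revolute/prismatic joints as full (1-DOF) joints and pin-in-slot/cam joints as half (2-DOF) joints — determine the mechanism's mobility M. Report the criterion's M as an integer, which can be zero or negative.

(L,J1,J2)=(1,0,0); link0 fixed
link1: (2,0,0)
R 1-0 [J1]: (2,1,0)
link2: (3,1,0)
link3: (4,1,0)
link4: (5,1,0)
R 4-1 [J1]: (5,2,0)
P 3-1 [J1]: (5,3,0)
link5: (6,3,0)
R 0-4 [J1]: (6,4,0)
PS 4-5 [J2]: (6,4,1)
PS 2-0 [J2]: (6,4,2)
link6: (7,4,2)
R 4-6 [J1]: (7,5,2)
Grübler: 3·6 − 2·5 − 2 = 6

M = 6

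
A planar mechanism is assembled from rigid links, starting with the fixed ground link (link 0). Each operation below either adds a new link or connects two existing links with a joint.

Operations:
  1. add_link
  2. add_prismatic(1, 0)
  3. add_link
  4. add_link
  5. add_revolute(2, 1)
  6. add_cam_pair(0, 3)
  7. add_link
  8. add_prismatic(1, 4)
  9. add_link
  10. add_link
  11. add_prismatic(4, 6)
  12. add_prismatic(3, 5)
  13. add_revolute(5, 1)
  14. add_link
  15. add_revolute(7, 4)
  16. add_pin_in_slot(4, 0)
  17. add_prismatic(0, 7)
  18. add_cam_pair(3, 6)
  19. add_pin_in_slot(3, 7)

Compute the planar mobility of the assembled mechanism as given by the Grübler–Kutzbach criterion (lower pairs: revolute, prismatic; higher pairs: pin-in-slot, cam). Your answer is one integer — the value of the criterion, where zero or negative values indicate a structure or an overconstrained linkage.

M = 1

L=1 J1=0 J2=0
add link → L=2 J1=0 J2=0
P@1,0 dof=1 J1 → L=2 J1=1 J2=0
add link → L=3 J1=1 J2=0
add link → L=4 J1=1 J2=0
R@2,1 dof=1 J1 → L=4 J1=2 J2=0
C@0,3 dof=2 J2 → L=4 J1=2 J2=1
add link → L=5 J1=2 J2=1
P@1,4 dof=1 J1 → L=5 J1=3 J2=1
add link → L=6 J1=3 J2=1
add link → L=7 J1=3 J2=1
P@4,6 dof=1 J1 → L=7 J1=4 J2=1
P@3,5 dof=1 J1 → L=7 J1=5 J2=1
R@5,1 dof=1 J1 → L=7 J1=6 J2=1
add link → L=8 J1=6 J2=1
R@7,4 dof=1 J1 → L=8 J1=7 J2=1
PS@4,0 dof=2 J2 → L=8 J1=7 J2=2
P@0,7 dof=1 J1 → L=8 J1=8 J2=2
C@3,6 dof=2 J2 → L=8 J1=8 J2=3
PS@3,7 dof=2 J2 → L=8 J1=8 J2=4
M=3(L−1)−2J1−J2=3·7−2·8−4=1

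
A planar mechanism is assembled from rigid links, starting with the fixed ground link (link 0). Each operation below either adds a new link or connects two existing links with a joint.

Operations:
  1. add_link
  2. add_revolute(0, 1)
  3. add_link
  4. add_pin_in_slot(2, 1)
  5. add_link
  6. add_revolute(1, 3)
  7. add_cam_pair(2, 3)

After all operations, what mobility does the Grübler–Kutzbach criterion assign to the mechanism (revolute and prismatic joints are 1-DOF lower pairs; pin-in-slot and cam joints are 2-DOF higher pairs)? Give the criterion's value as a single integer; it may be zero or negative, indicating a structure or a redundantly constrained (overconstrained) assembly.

L=1 J1=0 J2=0
add link → L=2 J1=0 J2=0
R@0,1 dof=1 J1 → L=2 J1=1 J2=0
add link → L=3 J1=1 J2=0
PS@2,1 dof=2 J2 → L=3 J1=1 J2=1
add link → L=4 J1=1 J2=1
R@1,3 dof=1 J1 → L=4 J1=2 J2=1
C@2,3 dof=2 J2 → L=4 J1=2 J2=2
M=3(L−1)−2J1−J2=3·3−2·2−2=3

M = 3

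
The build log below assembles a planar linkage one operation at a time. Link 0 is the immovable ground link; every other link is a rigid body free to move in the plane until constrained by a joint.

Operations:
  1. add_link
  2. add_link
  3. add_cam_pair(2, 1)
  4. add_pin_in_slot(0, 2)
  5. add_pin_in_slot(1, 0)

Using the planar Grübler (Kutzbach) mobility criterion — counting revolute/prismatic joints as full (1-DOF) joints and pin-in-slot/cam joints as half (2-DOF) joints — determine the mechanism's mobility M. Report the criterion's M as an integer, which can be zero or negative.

link 0 = ground. State L|J1|J2 = 1|0|0
+link1  2|0|0
+link2  3|0|0
C(2,1) f=2→J2  3|0|1
PS(0,2) f=2→J2  3|0|2
PS(1,0) f=2→J2  3|0|3
M = 3(3−1)−2·0−3 = 6−0−3 = 3

M = 3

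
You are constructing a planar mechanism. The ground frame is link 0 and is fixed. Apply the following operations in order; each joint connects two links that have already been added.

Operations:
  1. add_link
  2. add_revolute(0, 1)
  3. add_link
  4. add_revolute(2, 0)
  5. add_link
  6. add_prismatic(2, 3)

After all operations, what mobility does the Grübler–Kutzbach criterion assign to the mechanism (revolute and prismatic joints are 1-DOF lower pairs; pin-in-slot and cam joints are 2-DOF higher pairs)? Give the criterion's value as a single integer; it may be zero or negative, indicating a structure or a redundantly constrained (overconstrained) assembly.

(L,J1,J2)=(1,0,0); link0 fixed
link1: (2,0,0)
R 0-1 [J1]: (2,1,0)
link2: (3,1,0)
R 2-0 [J1]: (3,2,0)
link3: (4,2,0)
P 2-3 [J1]: (4,3,0)
Grübler: 3·3 − 2·3 − 0 = 3

M = 3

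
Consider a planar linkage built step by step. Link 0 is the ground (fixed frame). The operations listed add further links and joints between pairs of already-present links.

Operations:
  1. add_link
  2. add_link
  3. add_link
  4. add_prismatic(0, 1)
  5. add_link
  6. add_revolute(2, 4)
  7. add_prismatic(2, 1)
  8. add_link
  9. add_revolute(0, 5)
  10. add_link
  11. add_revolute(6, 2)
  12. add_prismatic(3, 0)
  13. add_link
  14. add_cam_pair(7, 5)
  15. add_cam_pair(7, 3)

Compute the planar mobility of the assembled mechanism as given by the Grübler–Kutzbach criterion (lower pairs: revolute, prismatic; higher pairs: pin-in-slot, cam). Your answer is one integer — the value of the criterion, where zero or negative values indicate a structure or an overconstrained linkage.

M = 7

[1;0;0] (link 0 is ground)
L+ [2;0;0]
L+ [3;0;0]
L+ [4;0;0]
P(0,1)∈J1 [4;1;0]
L+ [5;1;0]
R(2,4)∈J1 [5;2;0]
P(2,1)∈J1 [5;3;0]
L+ [6;3;0]
R(0,5)∈J1 [6;4;0]
L+ [7;4;0]
R(6,2)∈J1 [7;5;0]
P(3,0)∈J1 [7;6;0]
L+ [8;6;0]
C(7,5)∈J2 [8;6;1]
C(7,3)∈J2 [8;6;2]
mobility = 21 − 12 − 2 = 7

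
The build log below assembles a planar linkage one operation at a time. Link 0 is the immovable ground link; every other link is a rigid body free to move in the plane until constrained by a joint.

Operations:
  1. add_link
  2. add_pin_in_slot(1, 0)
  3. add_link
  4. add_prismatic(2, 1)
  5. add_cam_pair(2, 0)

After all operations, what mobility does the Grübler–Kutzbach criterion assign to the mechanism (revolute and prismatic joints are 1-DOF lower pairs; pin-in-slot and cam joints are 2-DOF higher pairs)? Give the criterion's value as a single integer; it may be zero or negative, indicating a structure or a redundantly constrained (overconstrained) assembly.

M = 2

(L,J1,J2)=(1,0,0); link0 fixed
link1: (2,0,0)
PS 1-0 [J2]: (2,0,1)
link2: (3,0,1)
P 2-1 [J1]: (3,1,1)
C 2-0 [J2]: (3,1,2)
Grübler: 3·2 − 2·1 − 2 = 2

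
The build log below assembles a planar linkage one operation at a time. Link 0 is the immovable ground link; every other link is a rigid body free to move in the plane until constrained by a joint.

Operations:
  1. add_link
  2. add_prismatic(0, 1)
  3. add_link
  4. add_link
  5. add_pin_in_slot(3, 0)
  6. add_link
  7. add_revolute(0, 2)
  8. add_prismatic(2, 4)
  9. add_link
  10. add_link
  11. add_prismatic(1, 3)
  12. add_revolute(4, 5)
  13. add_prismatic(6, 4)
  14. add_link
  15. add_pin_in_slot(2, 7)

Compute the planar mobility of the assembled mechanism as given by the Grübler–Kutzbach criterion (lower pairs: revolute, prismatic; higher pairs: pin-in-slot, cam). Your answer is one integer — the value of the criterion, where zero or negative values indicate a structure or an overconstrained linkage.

(L,J1,J2)=(1,0,0); link0 fixed
link1: (2,0,0)
P 0-1 [J1]: (2,1,0)
link2: (3,1,0)
link3: (4,1,0)
PS 3-0 [J2]: (4,1,1)
link4: (5,1,1)
R 0-2 [J1]: (5,2,1)
P 2-4 [J1]: (5,3,1)
link5: (6,3,1)
link6: (7,3,1)
P 1-3 [J1]: (7,4,1)
R 4-5 [J1]: (7,5,1)
P 6-4 [J1]: (7,6,1)
link7: (8,6,1)
PS 2-7 [J2]: (8,6,2)
Grübler: 3·7 − 2·6 − 2 = 7

M = 7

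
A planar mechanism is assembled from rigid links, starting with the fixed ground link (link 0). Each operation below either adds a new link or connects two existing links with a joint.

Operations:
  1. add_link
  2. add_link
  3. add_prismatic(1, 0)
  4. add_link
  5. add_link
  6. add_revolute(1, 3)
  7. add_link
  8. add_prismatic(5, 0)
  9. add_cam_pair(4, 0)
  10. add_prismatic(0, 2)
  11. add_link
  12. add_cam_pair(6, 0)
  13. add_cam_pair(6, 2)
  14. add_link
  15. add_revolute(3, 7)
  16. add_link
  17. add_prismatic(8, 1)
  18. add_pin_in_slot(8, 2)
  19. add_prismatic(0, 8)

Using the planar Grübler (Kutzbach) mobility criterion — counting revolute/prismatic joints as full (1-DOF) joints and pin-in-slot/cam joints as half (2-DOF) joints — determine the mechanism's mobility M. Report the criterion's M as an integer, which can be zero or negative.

[1;0;0] (link 0 is ground)
L+ [2;0;0]
L+ [3;0;0]
P(1,0)∈J1 [3;1;0]
L+ [4;1;0]
L+ [5;1;0]
R(1,3)∈J1 [5;2;0]
L+ [6;2;0]
P(5,0)∈J1 [6;3;0]
C(4,0)∈J2 [6;3;1]
P(0,2)∈J1 [6;4;1]
L+ [7;4;1]
C(6,0)∈J2 [7;4;2]
C(6,2)∈J2 [7;4;3]
L+ [8;4;3]
R(3,7)∈J1 [8;5;3]
L+ [9;5;3]
P(8,1)∈J1 [9;6;3]
PS(8,2)∈J2 [9;6;4]
P(0,8)∈J1 [9;7;4]
mobility = 24 − 14 − 4 = 6

M = 6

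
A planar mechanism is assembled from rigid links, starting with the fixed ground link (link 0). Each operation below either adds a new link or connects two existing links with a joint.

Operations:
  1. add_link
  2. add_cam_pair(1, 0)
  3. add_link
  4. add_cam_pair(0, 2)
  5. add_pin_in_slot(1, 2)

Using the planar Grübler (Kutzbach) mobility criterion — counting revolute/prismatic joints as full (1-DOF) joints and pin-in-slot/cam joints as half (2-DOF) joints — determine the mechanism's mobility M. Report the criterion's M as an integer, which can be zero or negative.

[1;0;0] (link 0 is ground)
L+ [2;0;0]
C(1,0)∈J2 [2;0;1]
L+ [3;0;1]
C(0,2)∈J2 [3;0;2]
PS(1,2)∈J2 [3;0;3]
mobility = 6 − 0 − 3 = 3

M = 3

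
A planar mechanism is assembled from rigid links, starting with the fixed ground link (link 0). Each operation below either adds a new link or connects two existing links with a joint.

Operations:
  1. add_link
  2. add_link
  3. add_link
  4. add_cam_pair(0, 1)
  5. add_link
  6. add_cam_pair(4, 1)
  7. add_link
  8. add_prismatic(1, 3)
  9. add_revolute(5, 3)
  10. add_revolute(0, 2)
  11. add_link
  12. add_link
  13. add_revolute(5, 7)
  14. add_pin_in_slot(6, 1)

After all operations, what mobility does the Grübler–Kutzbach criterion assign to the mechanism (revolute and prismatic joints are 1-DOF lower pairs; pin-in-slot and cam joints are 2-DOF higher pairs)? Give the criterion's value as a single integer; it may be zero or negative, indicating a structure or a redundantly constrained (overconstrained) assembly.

[1;0;0] (link 0 is ground)
L+ [2;0;0]
L+ [3;0;0]
L+ [4;0;0]
C(0,1)∈J2 [4;0;1]
L+ [5;0;1]
C(4,1)∈J2 [5;0;2]
L+ [6;0;2]
P(1,3)∈J1 [6;1;2]
R(5,3)∈J1 [6;2;2]
R(0,2)∈J1 [6;3;2]
L+ [7;3;2]
L+ [8;3;2]
R(5,7)∈J1 [8;4;2]
PS(6,1)∈J2 [8;4;3]
mobility = 21 − 8 − 3 = 10

M = 10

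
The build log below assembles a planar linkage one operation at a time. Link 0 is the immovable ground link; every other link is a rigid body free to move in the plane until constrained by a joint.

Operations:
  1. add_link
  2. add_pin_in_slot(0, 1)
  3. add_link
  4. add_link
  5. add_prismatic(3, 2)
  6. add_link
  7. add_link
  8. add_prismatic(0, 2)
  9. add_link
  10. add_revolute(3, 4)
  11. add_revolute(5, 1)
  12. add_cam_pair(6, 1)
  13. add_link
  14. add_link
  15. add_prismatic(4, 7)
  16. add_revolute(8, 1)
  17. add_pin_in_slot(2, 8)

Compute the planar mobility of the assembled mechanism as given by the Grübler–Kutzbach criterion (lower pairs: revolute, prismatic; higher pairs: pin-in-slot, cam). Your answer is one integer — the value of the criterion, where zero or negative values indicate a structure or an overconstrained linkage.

M = 9

[1;0;0] (link 0 is ground)
L+ [2;0;0]
PS(0,1)∈J2 [2;0;1]
L+ [3;0;1]
L+ [4;0;1]
P(3,2)∈J1 [4;1;1]
L+ [5;1;1]
L+ [6;1;1]
P(0,2)∈J1 [6;2;1]
L+ [7;2;1]
R(3,4)∈J1 [7;3;1]
R(5,1)∈J1 [7;4;1]
C(6,1)∈J2 [7;4;2]
L+ [8;4;2]
L+ [9;4;2]
P(4,7)∈J1 [9;5;2]
R(8,1)∈J1 [9;6;2]
PS(2,8)∈J2 [9;6;3]
mobility = 24 − 12 − 3 = 9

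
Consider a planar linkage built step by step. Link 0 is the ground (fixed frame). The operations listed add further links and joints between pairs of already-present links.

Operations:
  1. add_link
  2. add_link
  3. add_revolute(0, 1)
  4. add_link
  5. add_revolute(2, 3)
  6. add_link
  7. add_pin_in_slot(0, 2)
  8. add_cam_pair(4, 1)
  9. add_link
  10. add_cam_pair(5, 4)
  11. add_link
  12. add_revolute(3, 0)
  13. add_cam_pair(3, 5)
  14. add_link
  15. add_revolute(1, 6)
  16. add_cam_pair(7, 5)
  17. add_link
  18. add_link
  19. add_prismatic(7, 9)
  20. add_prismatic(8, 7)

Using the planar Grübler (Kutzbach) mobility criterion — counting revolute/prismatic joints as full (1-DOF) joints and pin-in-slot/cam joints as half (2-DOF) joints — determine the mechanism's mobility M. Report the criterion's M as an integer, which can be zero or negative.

[1;0;0] (link 0 is ground)
L+ [2;0;0]
L+ [3;0;0]
R(0,1)∈J1 [3;1;0]
L+ [4;1;0]
R(2,3)∈J1 [4;2;0]
L+ [5;2;0]
PS(0,2)∈J2 [5;2;1]
C(4,1)∈J2 [5;2;2]
L+ [6;2;2]
C(5,4)∈J2 [6;2;3]
L+ [7;2;3]
R(3,0)∈J1 [7;3;3]
C(3,5)∈J2 [7;3;4]
L+ [8;3;4]
R(1,6)∈J1 [8;4;4]
C(7,5)∈J2 [8;4;5]
L+ [9;4;5]
L+ [10;4;5]
P(7,9)∈J1 [10;5;5]
P(8,7)∈J1 [10;6;5]
mobility = 27 − 12 − 5 = 10

M = 10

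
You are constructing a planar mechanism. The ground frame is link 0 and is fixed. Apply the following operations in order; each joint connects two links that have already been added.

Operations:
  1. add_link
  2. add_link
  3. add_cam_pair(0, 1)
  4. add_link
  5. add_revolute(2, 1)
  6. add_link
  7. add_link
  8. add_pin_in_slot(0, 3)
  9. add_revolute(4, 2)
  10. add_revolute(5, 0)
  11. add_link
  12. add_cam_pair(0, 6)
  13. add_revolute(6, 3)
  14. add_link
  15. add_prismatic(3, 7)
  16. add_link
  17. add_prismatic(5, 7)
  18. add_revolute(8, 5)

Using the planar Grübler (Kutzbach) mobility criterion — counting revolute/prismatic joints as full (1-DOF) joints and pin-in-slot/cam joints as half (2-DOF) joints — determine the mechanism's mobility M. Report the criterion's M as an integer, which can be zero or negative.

L=1 J1=0 J2=0
add link → L=2 J1=0 J2=0
add link → L=3 J1=0 J2=0
C@0,1 dof=2 J2 → L=3 J1=0 J2=1
add link → L=4 J1=0 J2=1
R@2,1 dof=1 J1 → L=4 J1=1 J2=1
add link → L=5 J1=1 J2=1
add link → L=6 J1=1 J2=1
PS@0,3 dof=2 J2 → L=6 J1=1 J2=2
R@4,2 dof=1 J1 → L=6 J1=2 J2=2
R@5,0 dof=1 J1 → L=6 J1=3 J2=2
add link → L=7 J1=3 J2=2
C@0,6 dof=2 J2 → L=7 J1=3 J2=3
R@6,3 dof=1 J1 → L=7 J1=4 J2=3
add link → L=8 J1=4 J2=3
P@3,7 dof=1 J1 → L=8 J1=5 J2=3
add link → L=9 J1=5 J2=3
P@5,7 dof=1 J1 → L=9 J1=6 J2=3
R@8,5 dof=1 J1 → L=9 J1=7 J2=3
M=3(L−1)−2J1−J2=3·8−2·7−3=7

M = 7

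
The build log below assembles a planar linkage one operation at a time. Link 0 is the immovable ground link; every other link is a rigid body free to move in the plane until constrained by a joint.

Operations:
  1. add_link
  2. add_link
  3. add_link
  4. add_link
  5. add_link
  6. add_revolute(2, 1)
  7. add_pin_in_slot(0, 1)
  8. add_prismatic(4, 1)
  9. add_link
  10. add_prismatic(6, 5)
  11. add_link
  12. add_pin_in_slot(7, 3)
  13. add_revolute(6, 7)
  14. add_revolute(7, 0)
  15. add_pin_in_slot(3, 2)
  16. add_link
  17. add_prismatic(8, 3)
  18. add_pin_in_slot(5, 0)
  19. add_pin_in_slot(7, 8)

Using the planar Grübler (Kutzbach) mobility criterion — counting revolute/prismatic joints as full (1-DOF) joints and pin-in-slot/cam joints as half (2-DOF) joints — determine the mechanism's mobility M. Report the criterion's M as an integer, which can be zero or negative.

M = 7

[1;0;0] (link 0 is ground)
L+ [2;0;0]
L+ [3;0;0]
L+ [4;0;0]
L+ [5;0;0]
L+ [6;0;0]
R(2,1)∈J1 [6;1;0]
PS(0,1)∈J2 [6;1;1]
P(4,1)∈J1 [6;2;1]
L+ [7;2;1]
P(6,5)∈J1 [7;3;1]
L+ [8;3;1]
PS(7,3)∈J2 [8;3;2]
R(6,7)∈J1 [8;4;2]
R(7,0)∈J1 [8;5;2]
PS(3,2)∈J2 [8;5;3]
L+ [9;5;3]
P(8,3)∈J1 [9;6;3]
PS(5,0)∈J2 [9;6;4]
PS(7,8)∈J2 [9;6;5]
mobility = 24 − 12 − 5 = 7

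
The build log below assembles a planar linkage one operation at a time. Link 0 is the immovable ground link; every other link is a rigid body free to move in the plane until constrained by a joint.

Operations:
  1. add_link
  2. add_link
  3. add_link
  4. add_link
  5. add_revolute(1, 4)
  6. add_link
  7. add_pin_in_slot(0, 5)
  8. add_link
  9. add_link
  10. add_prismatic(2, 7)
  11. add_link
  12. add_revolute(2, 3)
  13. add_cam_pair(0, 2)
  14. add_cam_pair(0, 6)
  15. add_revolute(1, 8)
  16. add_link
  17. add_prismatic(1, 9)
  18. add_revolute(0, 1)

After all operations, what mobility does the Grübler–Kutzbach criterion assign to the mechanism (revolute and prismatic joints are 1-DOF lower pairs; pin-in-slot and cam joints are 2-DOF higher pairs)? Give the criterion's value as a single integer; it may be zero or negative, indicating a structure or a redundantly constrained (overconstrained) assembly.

ground; <1,0,0>
#1 <2,0,0>
#2 <3,0,0>
#3 <4,0,0>
#4 <5,0,0>
R:1↔4 J1 <5,1,0>
#5 <6,1,0>
PS:0↔5 J2 <6,1,1>
#6 <7,1,1>
#7 <8,1,1>
P:2↔7 J1 <8,2,1>
#8 <9,2,1>
R:2↔3 J1 <9,3,1>
C:0↔2 J2 <9,3,2>
C:0↔6 J2 <9,3,3>
R:1↔8 J1 <9,4,3>
#9 <10,4,3>
P:1↔9 J1 <10,5,3>
R:0↔1 J1 <10,6,3>
3×9 − 2×6 − 1×3 = 12

M = 12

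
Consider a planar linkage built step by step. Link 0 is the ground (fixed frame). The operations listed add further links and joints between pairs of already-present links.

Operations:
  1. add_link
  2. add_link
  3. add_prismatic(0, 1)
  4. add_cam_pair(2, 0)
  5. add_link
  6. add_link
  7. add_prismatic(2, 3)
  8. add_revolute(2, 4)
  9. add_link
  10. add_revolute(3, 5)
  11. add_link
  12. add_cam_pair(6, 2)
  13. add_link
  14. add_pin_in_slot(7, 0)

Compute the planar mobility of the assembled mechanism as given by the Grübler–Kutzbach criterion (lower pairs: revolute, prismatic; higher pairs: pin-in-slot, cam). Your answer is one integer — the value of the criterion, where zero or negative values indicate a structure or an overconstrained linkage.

M = 10

ground; <1,0,0>
#1 <2,0,0>
#2 <3,0,0>
P:0↔1 J1 <3,1,0>
C:2↔0 J2 <3,1,1>
#3 <4,1,1>
#4 <5,1,1>
P:2↔3 J1 <5,2,1>
R:2↔4 J1 <5,3,1>
#5 <6,3,1>
R:3↔5 J1 <6,4,1>
#6 <7,4,1>
C:6↔2 J2 <7,4,2>
#7 <8,4,2>
PS:7↔0 J2 <8,4,3>
3×7 − 2×4 − 1×3 = 10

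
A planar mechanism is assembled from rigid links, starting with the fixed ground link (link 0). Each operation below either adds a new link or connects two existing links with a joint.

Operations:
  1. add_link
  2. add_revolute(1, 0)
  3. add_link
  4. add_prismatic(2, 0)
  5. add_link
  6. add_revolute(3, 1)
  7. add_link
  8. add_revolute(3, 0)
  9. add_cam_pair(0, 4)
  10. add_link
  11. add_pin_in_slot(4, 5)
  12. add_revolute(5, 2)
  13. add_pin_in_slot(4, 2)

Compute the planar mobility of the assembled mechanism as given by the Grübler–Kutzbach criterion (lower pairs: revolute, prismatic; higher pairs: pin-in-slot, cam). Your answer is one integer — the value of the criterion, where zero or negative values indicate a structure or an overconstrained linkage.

[1;0;0] (link 0 is ground)
L+ [2;0;0]
R(1,0)∈J1 [2;1;0]
L+ [3;1;0]
P(2,0)∈J1 [3;2;0]
L+ [4;2;0]
R(3,1)∈J1 [4;3;0]
L+ [5;3;0]
R(3,0)∈J1 [5;4;0]
C(0,4)∈J2 [5;4;1]
L+ [6;4;1]
PS(4,5)∈J2 [6;4;2]
R(5,2)∈J1 [6;5;2]
PS(4,2)∈J2 [6;5;3]
mobility = 15 − 10 − 3 = 2

M = 2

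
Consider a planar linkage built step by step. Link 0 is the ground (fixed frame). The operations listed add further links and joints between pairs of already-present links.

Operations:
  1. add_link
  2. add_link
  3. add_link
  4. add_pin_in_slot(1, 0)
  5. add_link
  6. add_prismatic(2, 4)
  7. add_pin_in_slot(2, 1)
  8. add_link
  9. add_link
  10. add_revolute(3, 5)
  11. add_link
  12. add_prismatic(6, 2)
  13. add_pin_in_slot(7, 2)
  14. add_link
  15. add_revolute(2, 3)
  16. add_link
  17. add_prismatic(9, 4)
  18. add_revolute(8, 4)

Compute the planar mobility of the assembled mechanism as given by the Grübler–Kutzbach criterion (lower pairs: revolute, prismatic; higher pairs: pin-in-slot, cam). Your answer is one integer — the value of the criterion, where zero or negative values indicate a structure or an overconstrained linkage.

M = 12

L=1 J1=0 J2=0
add link → L=2 J1=0 J2=0
add link → L=3 J1=0 J2=0
add link → L=4 J1=0 J2=0
PS@1,0 dof=2 J2 → L=4 J1=0 J2=1
add link → L=5 J1=0 J2=1
P@2,4 dof=1 J1 → L=5 J1=1 J2=1
PS@2,1 dof=2 J2 → L=5 J1=1 J2=2
add link → L=6 J1=1 J2=2
add link → L=7 J1=1 J2=2
R@3,5 dof=1 J1 → L=7 J1=2 J2=2
add link → L=8 J1=2 J2=2
P@6,2 dof=1 J1 → L=8 J1=3 J2=2
PS@7,2 dof=2 J2 → L=8 J1=3 J2=3
add link → L=9 J1=3 J2=3
R@2,3 dof=1 J1 → L=9 J1=4 J2=3
add link → L=10 J1=4 J2=3
P@9,4 dof=1 J1 → L=10 J1=5 J2=3
R@8,4 dof=1 J1 → L=10 J1=6 J2=3
M=3(L−1)−2J1−J2=3·9−2·6−3=12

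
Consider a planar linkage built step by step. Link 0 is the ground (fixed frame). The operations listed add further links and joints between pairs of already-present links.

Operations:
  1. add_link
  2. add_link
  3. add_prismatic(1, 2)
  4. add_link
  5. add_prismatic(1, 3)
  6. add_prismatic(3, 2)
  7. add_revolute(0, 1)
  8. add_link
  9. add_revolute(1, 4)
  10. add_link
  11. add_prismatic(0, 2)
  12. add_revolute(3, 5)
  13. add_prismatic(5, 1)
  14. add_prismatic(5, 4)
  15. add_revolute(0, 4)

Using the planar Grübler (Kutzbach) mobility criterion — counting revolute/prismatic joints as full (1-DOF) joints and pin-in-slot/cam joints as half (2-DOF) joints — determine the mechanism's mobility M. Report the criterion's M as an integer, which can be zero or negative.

link 0 = ground. State L|J1|J2 = 1|0|0
+link1  2|0|0
+link2  3|0|0
P(1,2) f=1→J1  3|1|0
+link3  4|1|0
P(1,3) f=1→J1  4|2|0
P(3,2) f=1→J1  4|3|0
R(0,1) f=1→J1  4|4|0
+link4  5|4|0
R(1,4) f=1→J1  5|5|0
+link5  6|5|0
P(0,2) f=1→J1  6|6|0
R(3,5) f=1→J1  6|7|0
P(5,1) f=1→J1  6|8|0
P(5,4) f=1→J1  6|9|0
R(0,4) f=1→J1  6|10|0
M = 3(6−1)−2·10−0 = 15−20−0 = -5

M = -5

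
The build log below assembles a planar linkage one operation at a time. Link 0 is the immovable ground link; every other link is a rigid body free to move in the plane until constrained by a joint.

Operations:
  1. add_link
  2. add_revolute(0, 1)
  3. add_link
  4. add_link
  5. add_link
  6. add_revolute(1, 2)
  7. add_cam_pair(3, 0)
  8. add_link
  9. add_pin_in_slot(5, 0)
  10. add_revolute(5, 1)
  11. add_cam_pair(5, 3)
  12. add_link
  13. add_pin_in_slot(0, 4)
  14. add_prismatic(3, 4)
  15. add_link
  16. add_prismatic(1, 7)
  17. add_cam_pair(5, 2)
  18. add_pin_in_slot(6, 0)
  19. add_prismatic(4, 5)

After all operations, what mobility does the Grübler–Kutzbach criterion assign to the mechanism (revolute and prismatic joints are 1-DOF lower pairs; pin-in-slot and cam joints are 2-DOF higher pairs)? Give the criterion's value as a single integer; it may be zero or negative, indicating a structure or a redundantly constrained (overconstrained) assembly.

M = 3

ground; <1,0,0>
#1 <2,0,0>
R:0↔1 J1 <2,1,0>
#2 <3,1,0>
#3 <4,1,0>
#4 <5,1,0>
R:1↔2 J1 <5,2,0>
C:3↔0 J2 <5,2,1>
#5 <6,2,1>
PS:5↔0 J2 <6,2,2>
R:5↔1 J1 <6,3,2>
C:5↔3 J2 <6,3,3>
#6 <7,3,3>
PS:0↔4 J2 <7,3,4>
P:3↔4 J1 <7,4,4>
#7 <8,4,4>
P:1↔7 J1 <8,5,4>
C:5↔2 J2 <8,5,5>
PS:6↔0 J2 <8,5,6>
P:4↔5 J1 <8,6,6>
3×7 − 2×6 − 1×6 = 3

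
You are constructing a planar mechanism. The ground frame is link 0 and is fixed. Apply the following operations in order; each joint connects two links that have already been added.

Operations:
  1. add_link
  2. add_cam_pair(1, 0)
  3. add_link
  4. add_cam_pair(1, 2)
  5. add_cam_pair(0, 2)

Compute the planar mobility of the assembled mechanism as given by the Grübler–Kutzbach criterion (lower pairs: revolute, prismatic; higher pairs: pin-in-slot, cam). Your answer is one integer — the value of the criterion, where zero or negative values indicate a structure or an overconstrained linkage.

M = 3

(L,J1,J2)=(1,0,0); link0 fixed
link1: (2,0,0)
C 1-0 [J2]: (2,0,1)
link2: (3,0,1)
C 1-2 [J2]: (3,0,2)
C 0-2 [J2]: (3,0,3)
Grübler: 3·2 − 2·0 − 3 = 3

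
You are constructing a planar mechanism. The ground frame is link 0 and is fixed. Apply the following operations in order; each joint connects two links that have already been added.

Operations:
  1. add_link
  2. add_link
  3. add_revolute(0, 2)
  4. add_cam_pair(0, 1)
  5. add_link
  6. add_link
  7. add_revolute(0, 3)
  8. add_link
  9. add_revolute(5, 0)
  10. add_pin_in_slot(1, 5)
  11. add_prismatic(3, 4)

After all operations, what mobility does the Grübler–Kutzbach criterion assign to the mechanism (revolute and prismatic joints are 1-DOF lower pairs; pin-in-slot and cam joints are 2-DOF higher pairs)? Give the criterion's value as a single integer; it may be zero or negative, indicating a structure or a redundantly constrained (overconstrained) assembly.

L=1 J1=0 J2=0
add link → L=2 J1=0 J2=0
add link → L=3 J1=0 J2=0
R@0,2 dof=1 J1 → L=3 J1=1 J2=0
C@0,1 dof=2 J2 → L=3 J1=1 J2=1
add link → L=4 J1=1 J2=1
add link → L=5 J1=1 J2=1
R@0,3 dof=1 J1 → L=5 J1=2 J2=1
add link → L=6 J1=2 J2=1
R@5,0 dof=1 J1 → L=6 J1=3 J2=1
PS@1,5 dof=2 J2 → L=6 J1=3 J2=2
P@3,4 dof=1 J1 → L=6 J1=4 J2=2
M=3(L−1)−2J1−J2=3·5−2·4−2=5

M = 5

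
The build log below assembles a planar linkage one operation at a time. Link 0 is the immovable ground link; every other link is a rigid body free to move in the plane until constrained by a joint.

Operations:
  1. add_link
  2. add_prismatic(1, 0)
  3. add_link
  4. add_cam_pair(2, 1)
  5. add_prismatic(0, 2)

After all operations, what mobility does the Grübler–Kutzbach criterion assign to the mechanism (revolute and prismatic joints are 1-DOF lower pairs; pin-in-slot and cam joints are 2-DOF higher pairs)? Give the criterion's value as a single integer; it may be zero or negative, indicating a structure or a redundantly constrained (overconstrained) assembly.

M = 1

ground; <1,0,0>
#1 <2,0,0>
P:1↔0 J1 <2,1,0>
#2 <3,1,0>
C:2↔1 J2 <3,1,1>
P:0↔2 J1 <3,2,1>
3×2 − 2×2 − 1×1 = 1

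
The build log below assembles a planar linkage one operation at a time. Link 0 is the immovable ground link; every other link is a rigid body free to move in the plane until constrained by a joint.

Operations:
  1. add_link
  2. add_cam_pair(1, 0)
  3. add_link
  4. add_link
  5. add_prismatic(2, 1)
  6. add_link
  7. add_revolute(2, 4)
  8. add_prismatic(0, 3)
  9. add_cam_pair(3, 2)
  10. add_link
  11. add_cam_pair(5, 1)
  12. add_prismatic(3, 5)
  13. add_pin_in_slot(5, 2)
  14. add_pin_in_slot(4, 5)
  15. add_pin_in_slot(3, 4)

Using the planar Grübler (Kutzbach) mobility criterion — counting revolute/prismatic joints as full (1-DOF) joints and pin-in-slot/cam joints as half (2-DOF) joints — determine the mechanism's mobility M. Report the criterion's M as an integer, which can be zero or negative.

[1;0;0] (link 0 is ground)
L+ [2;0;0]
C(1,0)∈J2 [2;0;1]
L+ [3;0;1]
L+ [4;0;1]
P(2,1)∈J1 [4;1;1]
L+ [5;1;1]
R(2,4)∈J1 [5;2;1]
P(0,3)∈J1 [5;3;1]
C(3,2)∈J2 [5;3;2]
L+ [6;3;2]
C(5,1)∈J2 [6;3;3]
P(3,5)∈J1 [6;4;3]
PS(5,2)∈J2 [6;4;4]
PS(4,5)∈J2 [6;4;5]
PS(3,4)∈J2 [6;4;6]
mobility = 15 − 8 − 6 = 1

M = 1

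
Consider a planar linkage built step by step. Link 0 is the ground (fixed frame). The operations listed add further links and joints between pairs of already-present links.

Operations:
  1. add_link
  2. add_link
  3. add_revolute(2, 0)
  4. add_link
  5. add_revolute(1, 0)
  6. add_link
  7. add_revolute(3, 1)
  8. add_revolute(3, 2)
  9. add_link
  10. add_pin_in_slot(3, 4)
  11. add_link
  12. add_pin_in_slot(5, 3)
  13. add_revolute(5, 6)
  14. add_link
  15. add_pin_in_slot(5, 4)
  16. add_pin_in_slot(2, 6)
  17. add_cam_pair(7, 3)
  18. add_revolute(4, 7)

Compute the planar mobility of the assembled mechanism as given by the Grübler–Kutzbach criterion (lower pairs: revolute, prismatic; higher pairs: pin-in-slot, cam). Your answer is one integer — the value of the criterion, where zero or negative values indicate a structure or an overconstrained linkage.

L=1 J1=0 J2=0
add link → L=2 J1=0 J2=0
add link → L=3 J1=0 J2=0
R@2,0 dof=1 J1 → L=3 J1=1 J2=0
add link → L=4 J1=1 J2=0
R@1,0 dof=1 J1 → L=4 J1=2 J2=0
add link → L=5 J1=2 J2=0
R@3,1 dof=1 J1 → L=5 J1=3 J2=0
R@3,2 dof=1 J1 → L=5 J1=4 J2=0
add link → L=6 J1=4 J2=0
PS@3,4 dof=2 J2 → L=6 J1=4 J2=1
add link → L=7 J1=4 J2=1
PS@5,3 dof=2 J2 → L=7 J1=4 J2=2
R@5,6 dof=1 J1 → L=7 J1=5 J2=2
add link → L=8 J1=5 J2=2
PS@5,4 dof=2 J2 → L=8 J1=5 J2=3
PS@2,6 dof=2 J2 → L=8 J1=5 J2=4
C@7,3 dof=2 J2 → L=8 J1=5 J2=5
R@4,7 dof=1 J1 → L=8 J1=6 J2=5
M=3(L−1)−2J1−J2=3·7−2·6−5=4

M = 4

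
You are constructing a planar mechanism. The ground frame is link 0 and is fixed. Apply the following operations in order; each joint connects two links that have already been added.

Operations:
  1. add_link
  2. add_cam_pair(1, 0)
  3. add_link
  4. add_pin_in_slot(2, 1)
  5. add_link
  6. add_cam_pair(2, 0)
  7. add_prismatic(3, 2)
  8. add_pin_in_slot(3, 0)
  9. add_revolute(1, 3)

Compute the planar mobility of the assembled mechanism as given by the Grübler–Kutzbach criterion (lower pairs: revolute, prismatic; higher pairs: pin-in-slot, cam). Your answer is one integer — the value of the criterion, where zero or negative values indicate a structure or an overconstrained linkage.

(L,J1,J2)=(1,0,0); link0 fixed
link1: (2,0,0)
C 1-0 [J2]: (2,0,1)
link2: (3,0,1)
PS 2-1 [J2]: (3,0,2)
link3: (4,0,2)
C 2-0 [J2]: (4,0,3)
P 3-2 [J1]: (4,1,3)
PS 3-0 [J2]: (4,1,4)
R 1-3 [J1]: (4,2,4)
Grübler: 3·3 − 2·2 − 4 = 1

M = 1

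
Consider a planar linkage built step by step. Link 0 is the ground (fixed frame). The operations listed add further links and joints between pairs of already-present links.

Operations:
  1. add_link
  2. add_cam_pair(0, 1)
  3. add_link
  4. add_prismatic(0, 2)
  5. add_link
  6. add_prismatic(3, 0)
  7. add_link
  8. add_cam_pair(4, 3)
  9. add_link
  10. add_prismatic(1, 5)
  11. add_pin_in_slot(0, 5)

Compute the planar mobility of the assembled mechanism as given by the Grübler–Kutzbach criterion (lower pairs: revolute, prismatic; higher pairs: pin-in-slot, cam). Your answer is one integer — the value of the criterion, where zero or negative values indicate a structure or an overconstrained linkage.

(L,J1,J2)=(1,0,0); link0 fixed
link1: (2,0,0)
C 0-1 [J2]: (2,0,1)
link2: (3,0,1)
P 0-2 [J1]: (3,1,1)
link3: (4,1,1)
P 3-0 [J1]: (4,2,1)
link4: (5,2,1)
C 4-3 [J2]: (5,2,2)
link5: (6,2,2)
P 1-5 [J1]: (6,3,2)
PS 0-5 [J2]: (6,3,3)
Grübler: 3·5 − 2·3 − 3 = 6

M = 6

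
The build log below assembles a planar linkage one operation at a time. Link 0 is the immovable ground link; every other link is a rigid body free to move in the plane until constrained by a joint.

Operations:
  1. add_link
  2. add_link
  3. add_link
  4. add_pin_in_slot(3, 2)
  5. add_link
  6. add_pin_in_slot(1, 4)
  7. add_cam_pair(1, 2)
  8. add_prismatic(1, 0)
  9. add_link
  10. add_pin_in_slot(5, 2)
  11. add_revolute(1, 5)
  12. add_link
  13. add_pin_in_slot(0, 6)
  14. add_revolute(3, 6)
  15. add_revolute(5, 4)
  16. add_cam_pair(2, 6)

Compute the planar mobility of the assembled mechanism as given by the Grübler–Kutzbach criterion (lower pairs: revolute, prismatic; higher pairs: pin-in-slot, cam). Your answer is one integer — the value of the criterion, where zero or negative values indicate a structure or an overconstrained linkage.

L=1 J1=0 J2=0
add link → L=2 J1=0 J2=0
add link → L=3 J1=0 J2=0
add link → L=4 J1=0 J2=0
PS@3,2 dof=2 J2 → L=4 J1=0 J2=1
add link → L=5 J1=0 J2=1
PS@1,4 dof=2 J2 → L=5 J1=0 J2=2
C@1,2 dof=2 J2 → L=5 J1=0 J2=3
P@1,0 dof=1 J1 → L=5 J1=1 J2=3
add link → L=6 J1=1 J2=3
PS@5,2 dof=2 J2 → L=6 J1=1 J2=4
R@1,5 dof=1 J1 → L=6 J1=2 J2=4
add link → L=7 J1=2 J2=4
PS@0,6 dof=2 J2 → L=7 J1=2 J2=5
R@3,6 dof=1 J1 → L=7 J1=3 J2=5
R@5,4 dof=1 J1 → L=7 J1=4 J2=5
C@2,6 dof=2 J2 → L=7 J1=4 J2=6
M=3(L−1)−2J1−J2=3·6−2·4−6=4

M = 4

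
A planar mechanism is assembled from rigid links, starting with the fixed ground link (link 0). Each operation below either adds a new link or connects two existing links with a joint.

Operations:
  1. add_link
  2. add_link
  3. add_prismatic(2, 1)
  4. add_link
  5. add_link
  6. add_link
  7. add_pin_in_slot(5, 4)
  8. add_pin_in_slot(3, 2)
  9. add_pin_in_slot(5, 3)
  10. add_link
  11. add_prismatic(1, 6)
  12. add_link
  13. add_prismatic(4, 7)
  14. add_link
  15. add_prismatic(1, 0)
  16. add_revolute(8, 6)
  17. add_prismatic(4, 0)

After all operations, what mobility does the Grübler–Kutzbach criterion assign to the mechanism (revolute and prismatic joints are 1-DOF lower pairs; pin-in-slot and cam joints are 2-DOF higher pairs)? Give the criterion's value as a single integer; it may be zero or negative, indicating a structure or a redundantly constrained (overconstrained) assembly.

M = 9

L=1 J1=0 J2=0
add link → L=2 J1=0 J2=0
add link → L=3 J1=0 J2=0
P@2,1 dof=1 J1 → L=3 J1=1 J2=0
add link → L=4 J1=1 J2=0
add link → L=5 J1=1 J2=0
add link → L=6 J1=1 J2=0
PS@5,4 dof=2 J2 → L=6 J1=1 J2=1
PS@3,2 dof=2 J2 → L=6 J1=1 J2=2
PS@5,3 dof=2 J2 → L=6 J1=1 J2=3
add link → L=7 J1=1 J2=3
P@1,6 dof=1 J1 → L=7 J1=2 J2=3
add link → L=8 J1=2 J2=3
P@4,7 dof=1 J1 → L=8 J1=3 J2=3
add link → L=9 J1=3 J2=3
P@1,0 dof=1 J1 → L=9 J1=4 J2=3
R@8,6 dof=1 J1 → L=9 J1=5 J2=3
P@4,0 dof=1 J1 → L=9 J1=6 J2=3
M=3(L−1)−2J1−J2=3·8−2·6−3=9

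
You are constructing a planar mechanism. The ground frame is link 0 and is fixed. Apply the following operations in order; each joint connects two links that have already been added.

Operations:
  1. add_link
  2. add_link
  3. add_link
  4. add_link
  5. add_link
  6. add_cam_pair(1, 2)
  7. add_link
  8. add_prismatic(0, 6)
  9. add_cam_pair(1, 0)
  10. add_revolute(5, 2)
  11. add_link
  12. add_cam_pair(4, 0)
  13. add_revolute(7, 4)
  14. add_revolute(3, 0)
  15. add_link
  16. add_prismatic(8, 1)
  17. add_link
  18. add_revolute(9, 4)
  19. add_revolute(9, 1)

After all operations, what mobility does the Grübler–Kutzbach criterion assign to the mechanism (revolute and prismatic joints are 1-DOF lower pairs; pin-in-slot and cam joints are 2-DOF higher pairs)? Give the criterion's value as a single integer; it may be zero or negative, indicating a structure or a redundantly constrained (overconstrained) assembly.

M = 10

ground; <1,0,0>
#1 <2,0,0>
#2 <3,0,0>
#3 <4,0,0>
#4 <5,0,0>
#5 <6,0,0>
C:1↔2 J2 <6,0,1>
#6 <7,0,1>
P:0↔6 J1 <7,1,1>
C:1↔0 J2 <7,1,2>
R:5↔2 J1 <7,2,2>
#7 <8,2,2>
C:4↔0 J2 <8,2,3>
R:7↔4 J1 <8,3,3>
R:3↔0 J1 <8,4,3>
#8 <9,4,3>
P:8↔1 J1 <9,5,3>
#9 <10,5,3>
R:9↔4 J1 <10,6,3>
R:9↔1 J1 <10,7,3>
3×9 − 2×7 − 1×3 = 10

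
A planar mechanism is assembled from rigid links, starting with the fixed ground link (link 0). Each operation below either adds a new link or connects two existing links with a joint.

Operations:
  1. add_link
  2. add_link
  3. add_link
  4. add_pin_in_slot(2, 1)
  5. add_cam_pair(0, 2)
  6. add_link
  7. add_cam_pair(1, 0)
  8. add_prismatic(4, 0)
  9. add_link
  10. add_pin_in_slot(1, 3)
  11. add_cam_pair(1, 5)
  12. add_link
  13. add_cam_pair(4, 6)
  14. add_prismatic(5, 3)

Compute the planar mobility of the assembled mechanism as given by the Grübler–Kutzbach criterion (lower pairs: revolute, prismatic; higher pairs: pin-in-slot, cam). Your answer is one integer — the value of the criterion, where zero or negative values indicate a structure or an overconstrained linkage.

link 0 = ground. State L|J1|J2 = 1|0|0
+link1  2|0|0
+link2  3|0|0
+link3  4|0|0
PS(2,1) f=2→J2  4|0|1
C(0,2) f=2→J2  4|0|2
+link4  5|0|2
C(1,0) f=2→J2  5|0|3
P(4,0) f=1→J1  5|1|3
+link5  6|1|3
PS(1,3) f=2→J2  6|1|4
C(1,5) f=2→J2  6|1|5
+link6  7|1|5
C(4,6) f=2→J2  7|1|6
P(5,3) f=1→J1  7|2|6
M = 3(7−1)−2·2−6 = 18−4−6 = 8

M = 8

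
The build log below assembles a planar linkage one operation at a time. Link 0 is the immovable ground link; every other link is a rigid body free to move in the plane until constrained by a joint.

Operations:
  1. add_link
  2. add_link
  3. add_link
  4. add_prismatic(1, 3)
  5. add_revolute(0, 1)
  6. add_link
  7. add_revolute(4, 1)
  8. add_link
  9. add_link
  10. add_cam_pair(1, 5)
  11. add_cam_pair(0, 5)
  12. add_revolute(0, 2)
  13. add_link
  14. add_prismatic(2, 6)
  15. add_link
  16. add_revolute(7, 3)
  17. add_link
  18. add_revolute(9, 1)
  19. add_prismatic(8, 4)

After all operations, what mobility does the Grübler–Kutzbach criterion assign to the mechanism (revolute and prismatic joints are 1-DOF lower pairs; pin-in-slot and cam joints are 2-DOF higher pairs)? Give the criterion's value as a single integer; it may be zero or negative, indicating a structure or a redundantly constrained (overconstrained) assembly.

M = 9

[1;0;0] (link 0 is ground)
L+ [2;0;0]
L+ [3;0;0]
L+ [4;0;0]
P(1,3)∈J1 [4;1;0]
R(0,1)∈J1 [4;2;0]
L+ [5;2;0]
R(4,1)∈J1 [5;3;0]
L+ [6;3;0]
L+ [7;3;0]
C(1,5)∈J2 [7;3;1]
C(0,5)∈J2 [7;3;2]
R(0,2)∈J1 [7;4;2]
L+ [8;4;2]
P(2,6)∈J1 [8;5;2]
L+ [9;5;2]
R(7,3)∈J1 [9;6;2]
L+ [10;6;2]
R(9,1)∈J1 [10;7;2]
P(8,4)∈J1 [10;8;2]
mobility = 27 − 16 − 2 = 9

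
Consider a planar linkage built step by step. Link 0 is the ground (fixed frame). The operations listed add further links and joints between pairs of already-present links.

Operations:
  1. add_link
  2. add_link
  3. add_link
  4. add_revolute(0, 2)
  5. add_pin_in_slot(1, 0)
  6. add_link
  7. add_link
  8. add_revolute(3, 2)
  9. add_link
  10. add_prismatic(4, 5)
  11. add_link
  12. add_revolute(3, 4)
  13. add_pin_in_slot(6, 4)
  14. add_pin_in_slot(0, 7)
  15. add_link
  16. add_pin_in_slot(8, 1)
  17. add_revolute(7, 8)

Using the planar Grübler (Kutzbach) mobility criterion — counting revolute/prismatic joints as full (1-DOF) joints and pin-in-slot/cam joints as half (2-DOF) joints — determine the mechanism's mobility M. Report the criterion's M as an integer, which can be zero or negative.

M = 10

ground; <1,0,0>
#1 <2,0,0>
#2 <3,0,0>
#3 <4,0,0>
R:0↔2 J1 <4,1,0>
PS:1↔0 J2 <4,1,1>
#4 <5,1,1>
#5 <6,1,1>
R:3↔2 J1 <6,2,1>
#6 <7,2,1>
P:4↔5 J1 <7,3,1>
#7 <8,3,1>
R:3↔4 J1 <8,4,1>
PS:6↔4 J2 <8,4,2>
PS:0↔7 J2 <8,4,3>
#8 <9,4,3>
PS:8↔1 J2 <9,4,4>
R:7↔8 J1 <9,5,4>
3×8 − 2×5 − 1×4 = 10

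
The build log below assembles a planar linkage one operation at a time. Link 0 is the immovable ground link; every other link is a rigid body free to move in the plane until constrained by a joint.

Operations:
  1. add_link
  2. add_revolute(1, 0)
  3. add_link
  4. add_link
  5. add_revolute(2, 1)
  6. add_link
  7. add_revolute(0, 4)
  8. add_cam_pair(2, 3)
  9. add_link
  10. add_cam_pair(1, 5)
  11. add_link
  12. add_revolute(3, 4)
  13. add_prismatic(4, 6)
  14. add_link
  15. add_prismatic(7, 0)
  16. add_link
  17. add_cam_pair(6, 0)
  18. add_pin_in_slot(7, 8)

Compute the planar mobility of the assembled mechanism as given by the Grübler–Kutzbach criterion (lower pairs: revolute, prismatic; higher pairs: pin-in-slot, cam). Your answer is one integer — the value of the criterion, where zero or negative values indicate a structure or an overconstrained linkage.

(L,J1,J2)=(1,0,0); link0 fixed
link1: (2,0,0)
R 1-0 [J1]: (2,1,0)
link2: (3,1,0)
link3: (4,1,0)
R 2-1 [J1]: (4,2,0)
link4: (5,2,0)
R 0-4 [J1]: (5,3,0)
C 2-3 [J2]: (5,3,1)
link5: (6,3,1)
C 1-5 [J2]: (6,3,2)
link6: (7,3,2)
R 3-4 [J1]: (7,4,2)
P 4-6 [J1]: (7,5,2)
link7: (8,5,2)
P 7-0 [J1]: (8,6,2)
link8: (9,6,2)
C 6-0 [J2]: (9,6,3)
PS 7-8 [J2]: (9,6,4)
Grübler: 3·8 − 2·6 − 4 = 8

M = 8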